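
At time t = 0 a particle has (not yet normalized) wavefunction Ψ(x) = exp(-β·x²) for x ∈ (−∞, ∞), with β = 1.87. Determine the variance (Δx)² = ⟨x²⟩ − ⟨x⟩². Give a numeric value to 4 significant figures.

0.1337

Compute ⟨x⟩ and ⟨x²⟩ separately, then (Δx)² = ⟨x²⟩ − ⟨x⟩².
Gaussian moments: ∫x^(2j)·e^(−2βx²) dx = (2j−1)!!/(4β)^j · √(π/(2β)), odd powers integrate to 0; here √(π/(2β)) = 0.91651.
Normalization: ∫|Ψ|² dx = 0.91651.
⟨x⟩ = 0.0000 and ⟨x²⟩ = 0.13369.
(Δx)² = 0.13369 − (0.0000)² = 0.13369.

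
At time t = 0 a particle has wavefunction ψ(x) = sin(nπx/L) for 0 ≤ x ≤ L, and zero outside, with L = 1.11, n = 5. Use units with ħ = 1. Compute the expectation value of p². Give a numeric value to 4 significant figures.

p² ψ = −ħ² d²ψ/dx²; ⟨p²⟩ = −ħ² ∫ ψ*·ψ'' dx / ∫|ψ|² dx.
d/dx sin(nπx/L) = (nπ/L)·cos(nπx/L) and d²/dx² sin(nπx/L) = −(nπ/L)²·sin(nπx/L); on 0 ≤ x ≤ L, ∫sin²(nπx/L) dx = L/2 and ∫sin(nπx/L)·cos(nπx/L) dx = 0.
State is unnormalized: ∫|ψ|² dx = 0.55500, and ∫ψ*·(−ħ² ψ'') dx = 111.14, so ⟨p²⟩ = 111.14 / 0.55500.
⟨p²⟩ = 200.26.

200.3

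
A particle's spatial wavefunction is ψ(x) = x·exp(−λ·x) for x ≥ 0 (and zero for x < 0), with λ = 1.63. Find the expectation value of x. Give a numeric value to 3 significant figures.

⟨x⟩ = ∫ x·|ψ|² dx / ∫|ψ|² dx (integrals over the domain).
Every integrand reduces to terms xʲ·e^(−2λx) on [0, ∞); use ∫₀^∞ xʲ·e^(−2λx) dx = j!/(2λ)^(j+1).
State is unnormalized: ∫|ψ|² dx = 0.057727, and ∫ψ*·x·ψ dx = 0.053123, so ⟨x⟩ = 0.053123 / 0.057727.
⟨x⟩ = 0.92025.

0.920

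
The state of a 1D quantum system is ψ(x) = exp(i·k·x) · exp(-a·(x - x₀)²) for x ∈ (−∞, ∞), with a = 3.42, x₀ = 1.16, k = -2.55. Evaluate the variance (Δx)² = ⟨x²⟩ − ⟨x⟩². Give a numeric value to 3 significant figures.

Compute ⟨x⟩ and ⟨x²⟩ separately, then (Δx)² = ⟨x²⟩ − ⟨x⟩².
Gaussian moments (u = x − x₀): ∫u^(2j)·e^(−2au²) du = (2j−1)!!/(4a)^j · √(π/(2a)), odd powers integrate to 0; here √(π/(2a)) = 0.67771.
Normalization: ∫|ψ|² dx = 0.67771.
⟨x⟩ = 1.1600 and ⟨x²⟩ = 1.4187.
(Δx)² = 1.4187 − (1.1600)² = 0.073099.

0.0731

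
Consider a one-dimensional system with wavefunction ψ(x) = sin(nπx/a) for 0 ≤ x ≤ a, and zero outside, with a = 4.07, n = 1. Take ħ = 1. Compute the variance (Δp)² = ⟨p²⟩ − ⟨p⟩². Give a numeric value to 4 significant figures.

Compute ⟨p⟩ and ⟨p²⟩ separately; (Δp)² = ⟨p²⟩ − ⟨p⟩².
d/dx sin(nπx/a) = (nπ/a)·cos(nπx/a) and d²/dx² sin(nπx/a) = −(nπ/a)²·sin(nπx/a); on 0 ≤ x ≤ a, ∫sin²(nπx/a) dx = a/2 and ∫sin(nπx/a)·cos(nπx/a) dx = 0.
Normalization: ∫|ψ|² dx = 2.0350.
⟨p⟩ = 0.0000 and ⟨p²⟩ = 0.59581.
(Δp)² = 0.59581 − (0.0000)² = 0.59581.

0.5958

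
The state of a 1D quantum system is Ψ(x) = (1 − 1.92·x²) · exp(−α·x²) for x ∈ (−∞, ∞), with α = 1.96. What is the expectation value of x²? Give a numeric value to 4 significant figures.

0.07952

⟨x²⟩ = ∫ x²·|Ψ|² dx / ∫|Ψ|² dx (integrals over the domain).
Expand each integrand as polynomial × e^(−2αx²) and use ∫x^(2j)·e^(−2αx²) dx = (2j−1)!!/(4α)^j · √(π/(2α)), odd powers → 0; here √(π/(2α)) = 0.89522.
State is unnormalized: ∫|Ψ|² dx = 0.61782, and ∫Ψ*·x²·Ψ dx = 0.049127, so ⟨x²⟩ = 0.049127 / 0.61782.
⟨x²⟩ = 0.079517.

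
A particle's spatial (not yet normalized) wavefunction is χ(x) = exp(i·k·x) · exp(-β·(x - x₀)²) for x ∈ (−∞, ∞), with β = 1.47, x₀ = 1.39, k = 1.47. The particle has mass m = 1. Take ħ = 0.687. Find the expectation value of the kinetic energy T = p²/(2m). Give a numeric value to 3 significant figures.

0.857

T = −(ħ²/2m) d²/dx², so ⟨T⟩ = −(ħ²/2m) ∫ χ*·χ'' dx / ∫|χ|² dx; with m = 1.
Gaussian moments (u = x − x₀): ∫u^(2j)·e^(−2βu²) du = (2j−1)!!/(4β)^j · √(π/(2β)), odd powers integrate to 0; here √(π/(2β)) = 1.0337. Derivatives: χ′ = (ik − 2βu)·χ, χ″ = ((ik − 2βu)² − 2β)·χ; the odd-in-u pieces drop out.
State is unnormalized: ∫|χ|² dx = 1.0337, and ∫χ*·(−ħ²/2m · χ'') dx = 0.88573, so ⟨T⟩ = 0.88573 / 1.0337.
⟨T⟩ = 0.85684.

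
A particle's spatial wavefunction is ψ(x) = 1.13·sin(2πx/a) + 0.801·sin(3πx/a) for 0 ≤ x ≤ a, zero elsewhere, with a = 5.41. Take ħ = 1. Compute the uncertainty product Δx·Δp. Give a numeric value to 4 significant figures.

1.484

Δx = √(⟨x²⟩−⟨x⟩²), Δp = √(⟨p²⟩−⟨p⟩²).
On 0 ≤ x ≤ a (j ≠ l): ∫sin²(jπx/a) dx = a/2, ∫sin(jπx/a)·sin(lπx/a) dx = 0; diagonal moments ∫x·sin²(jπx/a) dx = a²/4, ∫x²·sin²(jπx/a) dx = a³·(1/6 − 1/(4j²π²)); cross terms ∫x·sin(jπx/a)·sin(lπx/a) dx = 0 for j + l even and −4jla²/(π²(j² − l²)²) for j + l odd, ∫x²·sin(jπx/a)·sin(lπx/a) dx = (−1)^(j+l)·4jla³/(π²(j² − l²)²); higher powers the same way via product-to-sum and parts. d²/dx² sin(jπx/a) = −(jπ/a)²·sin(jπx/a); on 0 ≤ x ≤ a, ∫sin²(jπx/a) dx = a/2 and ∫sin(jπx/a)·sin(lπx/a) dx = 0 for j ≠ l, so only diagonal terms survive in ∫|ψ|² and ∫ψ·ψ″; ∫ψ·ψ′ dx = [ψ²/2] between the walls = 0.
Normalization: ∫|ψ|² dx = 5.1895.
⟨x⟩ = 1.7119, ⟨x²⟩ = 4.0817 ⇒ Δx = 1.0729.
⟨p⟩ = 0.0000, ⟨p²⟩ = 1.9127 ⇒ Δp = 1.3830.
Δx·Δp = 1.4838.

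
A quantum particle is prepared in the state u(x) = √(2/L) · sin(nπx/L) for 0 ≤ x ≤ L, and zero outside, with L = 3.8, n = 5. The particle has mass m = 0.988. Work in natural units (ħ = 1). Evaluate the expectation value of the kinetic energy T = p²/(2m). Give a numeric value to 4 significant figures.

T = −(ħ²/2m) d²/dx², so ⟨T⟩ = −(ħ²/2m) ∫ u*·u'' dx; with m = 0.988.
d/dx sin(nπx/L) = (nπ/L)·cos(nπx/L) and d²/dx² sin(nπx/L) = −(nπ/L)²·sin(nπx/L); on 0 ≤ x ≤ L, ∫sin²(nπx/L) dx = L/2 and ∫sin(nπx/L)·cos(nπx/L) dx = 0.
⟨T⟩ = 8.6474.

8.647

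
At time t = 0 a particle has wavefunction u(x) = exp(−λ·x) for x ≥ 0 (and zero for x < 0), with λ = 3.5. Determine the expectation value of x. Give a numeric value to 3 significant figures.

⟨x⟩ = ∫ x·|u|² dx / ∫|u|² dx (integrals over the domain).
Every integrand reduces to terms xʲ·e^(−2λx) on [0, ∞); use ∫₀^∞ xʲ·e^(−2λx) dx = j!/(2λ)^(j+1).
State is unnormalized: ∫|u|² dx = 0.14286, and ∫u*·x·u dx = 0.020408, so ⟨x⟩ = 0.020408 / 0.14286.
⟨x⟩ = 0.14286.

0.143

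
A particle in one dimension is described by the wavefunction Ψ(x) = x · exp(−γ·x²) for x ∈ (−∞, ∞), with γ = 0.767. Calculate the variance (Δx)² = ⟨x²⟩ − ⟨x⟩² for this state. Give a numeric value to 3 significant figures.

0.978

Compute ⟨x⟩ and ⟨x²⟩ separately, then (Δx)² = ⟨x²⟩ − ⟨x⟩².
Expand each integrand as polynomial × e^(−2γx²) and use ∫x^(2j)·e^(−2γx²) dx = (2j−1)!!/(4γ)^j · √(π/(2γ)), odd powers → 0; here √(π/(2γ)) = 1.4311.
Normalization: ∫|Ψ|² dx = 0.46645.
⟨x⟩ = 0.0000 and ⟨x²⟩ = 0.97784.
(Δx)² = 0.97784 − (0.0000)² = 0.97784.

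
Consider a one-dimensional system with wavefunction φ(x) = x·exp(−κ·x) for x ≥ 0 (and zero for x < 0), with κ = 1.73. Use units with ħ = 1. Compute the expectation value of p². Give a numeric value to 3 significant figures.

p² φ = −ħ² d²φ/dx²; ⟨p²⟩ = −ħ² ∫ φ*·φ'' dx / ∫|φ|² dx.
Differentiate x·exp(−κ·x) with the product rule; every integrand then reduces to terms xʲ·e^(−2κx) on [0, ∞), with ∫₀^∞ xʲ·e^(−2κx) dx = j!/(2κ)^(j+1).
State is unnormalized: ∫|φ|² dx = 0.048284, and ∫φ*·(−ħ² φ'') dx = 0.14451, so ⟨p²⟩ = 0.14451 / 0.048284.
⟨p²⟩ = 2.9929.

2.99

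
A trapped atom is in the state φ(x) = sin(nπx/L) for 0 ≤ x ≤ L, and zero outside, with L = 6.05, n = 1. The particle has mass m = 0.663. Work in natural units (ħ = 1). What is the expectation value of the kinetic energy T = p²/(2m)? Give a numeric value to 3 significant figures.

0.203

T = −(ħ²/2m) d²/dx², so ⟨T⟩ = −(ħ²/2m) ∫ φ*·φ'' dx / ∫|φ|² dx; with m = 0.663.
d/dx sin(nπx/L) = (nπ/L)·cos(nπx/L) and d²/dx² sin(nπx/L) = −(nπ/L)²·sin(nπx/L); on 0 ≤ x ≤ L, ∫sin²(nπx/L) dx = L/2 and ∫sin(nπx/L)·cos(nπx/L) dx = 0.
State is unnormalized: ∫|φ|² dx = 3.0250, and ∫φ*·(−ħ²/2m · φ'') dx = 0.61514, so ⟨T⟩ = 0.61514 / 3.0250.
⟨T⟩ = 0.20335.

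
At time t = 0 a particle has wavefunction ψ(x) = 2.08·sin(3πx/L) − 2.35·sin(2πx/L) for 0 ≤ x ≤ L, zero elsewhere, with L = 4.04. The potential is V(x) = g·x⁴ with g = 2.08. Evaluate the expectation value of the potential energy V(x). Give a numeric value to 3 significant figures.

179.

⟨V⟩ = ∫ V(x)·|ψ|² dx / ∫|ψ|² dx.
On 0 ≤ x ≤ L (j ≠ l): ∫sin²(jπx/L) dx = L/2, ∫sin(jπx/L)·sin(lπx/L) dx = 0; diagonal moments ∫x·sin²(jπx/L) dx = L²/4, ∫x²·sin²(jπx/L) dx = L³·(1/6 − 1/(4j²π²)); cross terms ∫x·sin(jπx/L)·sin(lπx/L) dx = 0 for j + l even and −4jlL²/(π²(j² − l²)²) for j + l odd, ∫x²·sin(jπx/L)·sin(lπx/L) dx = (−1)^(j+l)·4jlL³/(π²(j² − l²)²); higher powers the same way via product-to-sum and parts.
State is unnormalized: ∫|ψ|² dx = 19.895, and ∫ψ*·V(x)·ψ dx = 3566.2, so ⟨V⟩ = 3566.2 / 19.895.
⟨V⟩ = 179.25.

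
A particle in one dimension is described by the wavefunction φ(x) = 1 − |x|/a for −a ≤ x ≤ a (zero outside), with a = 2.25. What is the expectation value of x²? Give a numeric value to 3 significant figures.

⟨x²⟩ = ∫ x²·|φ|² dx / ∫|φ|² dx (integrals over the domain).
φ is even, so ∫ over [−a, a] = 2∫₀ᵃ with φ = 1 − x/a there: ∫₀ᵃ (1 − x/a)² dx = a/3, ∫₀ᵃ x²(1 − x/a)² dx = a³/30, ∫₀ᵃ x⁴(1 − x/a)² dx = a⁵/105.
State is unnormalized: ∫|φ|² dx = 1.5000, and ∫φ*·x²·φ dx = 0.75938, so ⟨x²⟩ = 0.75938 / 1.5000.
⟨x²⟩ = 0.50625.

0.506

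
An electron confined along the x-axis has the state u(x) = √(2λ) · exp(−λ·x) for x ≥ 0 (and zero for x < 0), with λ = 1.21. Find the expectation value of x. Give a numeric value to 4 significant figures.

⟨x⟩ = ∫ x·|u|² dx (integrals over the domain).
Every integrand reduces to terms xʲ·e^(−2λx) on [0, ∞); use ∫₀^∞ xʲ·e^(−2λx) dx = j!/(2λ)^(j+1).
⟨x⟩ = 0.41322.

0.4132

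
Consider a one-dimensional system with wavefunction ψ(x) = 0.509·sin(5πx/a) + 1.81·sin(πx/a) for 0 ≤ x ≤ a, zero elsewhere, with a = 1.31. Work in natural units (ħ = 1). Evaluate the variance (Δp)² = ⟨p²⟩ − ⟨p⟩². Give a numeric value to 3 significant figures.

Compute ⟨p⟩ and ⟨p²⟩ separately; (Δp)² = ⟨p²⟩ − ⟨p⟩².
d²/dx² sin(jπx/a) = −(jπ/a)²·sin(jπx/a); on 0 ≤ x ≤ a, ∫sin²(jπx/a) dx = a/2 and ∫sin(jπx/a)·sin(lπx/a) dx = 0 for j ≠ l, so only diagonal terms survive in ∫|ψ|² and ∫ψ·ψ″; ∫ψ·ψ′ dx = [ψ²/2] between the walls = 0.
Normalization: ∫|ψ|² dx = 2.3155.
⟨p⟩ = 0.0000 and ⟨p²⟩ = 15.867.
(Δp)² = 15.867 − (0.0000)² = 15.867.

15.9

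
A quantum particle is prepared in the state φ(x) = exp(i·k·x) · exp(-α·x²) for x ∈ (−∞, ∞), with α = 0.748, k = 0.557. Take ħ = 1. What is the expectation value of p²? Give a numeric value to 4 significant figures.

1.058

p² φ = −ħ² d²φ/dx²; ⟨p²⟩ = −ħ² ∫ φ*·φ'' dx / ∫|φ|² dx.
Gaussian moments: ∫x^(2j)·e^(−2αx²) dx = (2j−1)!!/(4α)^j · √(π/(2α)), odd powers integrate to 0; here √(π/(2α)) = 1.4491. Derivatives: φ′ = (ik − 2αx)·φ, φ″ = ((ik − 2αx)² − 2α)·φ; the odd-in-x pieces drop out.
State is unnormalized: ∫|φ|² dx = 1.4491, and ∫φ*·(−ħ² φ'') dx = 1.5335, so ⟨p²⟩ = 1.5335 / 1.4491.
⟨p²⟩ = 1.0582.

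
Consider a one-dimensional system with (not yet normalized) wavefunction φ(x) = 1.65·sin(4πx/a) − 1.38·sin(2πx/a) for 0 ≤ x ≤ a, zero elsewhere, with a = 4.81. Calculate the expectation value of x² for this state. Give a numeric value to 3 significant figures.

⟨x²⟩ = ∫ x²·|φ|² dx / ∫|φ|² dx (integrals over the domain).
On 0 ≤ x ≤ a (j ≠ l): ∫sin²(jπx/a) dx = a/2, ∫sin(jπx/a)·sin(lπx/a) dx = 0; diagonal moments ∫x·sin²(jπx/a) dx = a²/4, ∫x²·sin²(jπx/a) dx = a³·(1/6 − 1/(4j²π²)); cross terms ∫x·sin(jπx/a)·sin(lπx/a) dx = 0 for j + l even and −4jla²/(π²(j² − l²)²) for j + l odd, ∫x²·sin(jπx/a)·sin(lπx/a) dx = (−1)^(j+l)·4jla³/(π²(j² − l²)²); higher powers the same way via product-to-sum and parts.
State is unnormalized: ∫|φ|² dx = 11.128, and ∫φ*·x²·φ dx = 72.585, so ⟨x²⟩ = 72.585 / 11.128.
⟨x²⟩ = 6.5229.

6.52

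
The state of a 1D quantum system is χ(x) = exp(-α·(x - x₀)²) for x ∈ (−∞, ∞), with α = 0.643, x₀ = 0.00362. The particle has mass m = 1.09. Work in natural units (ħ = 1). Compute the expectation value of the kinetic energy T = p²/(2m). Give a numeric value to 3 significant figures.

T = −(ħ²/2m) d²/dx², so ⟨T⟩ = −(ħ²/2m) ∫ χ*·χ'' dx / ∫|χ|² dx; with m = 1.09.
Gaussian moments (u = x − x₀): ∫u^(2j)·e^(−2αu²) du = (2j−1)!!/(4α)^j · √(π/(2α)), odd powers integrate to 0; here √(π/(2α)) = 1.5630. Derivatives: d/dx e^(−αu²) = −2αu·e^(−αu²), d²/dx² e^(−αu²) = (4α²u² − 2α)·e^(−αu²).
State is unnormalized: ∫|χ|² dx = 1.5630, and ∫χ*·(−ħ²/2m · χ'') dx = 0.46101, so ⟨T⟩ = 0.46101 / 1.5630.
⟨T⟩ = 0.29495.

0.295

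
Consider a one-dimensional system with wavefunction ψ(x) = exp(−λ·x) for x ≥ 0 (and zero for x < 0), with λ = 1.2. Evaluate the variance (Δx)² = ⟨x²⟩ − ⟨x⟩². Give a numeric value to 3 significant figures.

Compute ⟨x⟩ and ⟨x²⟩ separately, then (Δx)² = ⟨x²⟩ − ⟨x⟩².
Every integrand reduces to terms xʲ·e^(−2λx) on [0, ∞); use ∫₀^∞ xʲ·e^(−2λx) dx = j!/(2λ)^(j+1).
Normalization: ∫|ψ|² dx = 0.41667.
⟨x⟩ = 0.41667 and ⟨x²⟩ = 0.34722.
(Δx)² = 0.34722 − (0.41667)² = 0.17361.

0.174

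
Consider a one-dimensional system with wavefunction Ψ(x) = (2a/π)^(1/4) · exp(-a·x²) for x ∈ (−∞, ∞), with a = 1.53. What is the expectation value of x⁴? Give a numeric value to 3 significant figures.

⟨x⁴⟩ = ∫ x⁴·|Ψ|² dx (integrals over the domain).
Gaussian moments: ∫x^(2j)·e^(−2ax²) dx = (2j−1)!!/(4a)^j · √(π/(2a)), odd powers integrate to 0; here √(π/(2a)) = 1.0132.
⟨x⁴⟩ = 0.080097.

0.0801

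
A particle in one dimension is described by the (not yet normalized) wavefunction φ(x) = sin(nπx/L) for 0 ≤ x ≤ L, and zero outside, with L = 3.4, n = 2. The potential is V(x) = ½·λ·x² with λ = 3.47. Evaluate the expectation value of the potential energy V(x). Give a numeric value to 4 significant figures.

6.432

⟨V⟩ = ∫ V(x)·|φ|² dx / ∫|φ|² dx.
With sin²θ = (1 − cos2θ)/2 on 0 ≤ x ≤ L: ∫sin²(nπx/L) dx = L/2, ∫x·sin²(nπx/L) dx = L²/4, ∫x²·sin²(nπx/L) dx = L³·(1/6 − 1/(4n²π²)); higher powers xᵏ the same way, integrating xᵏ·cos(2nπx/L) by parts.
State is unnormalized: ∫|φ|² dx = 1.7000, and ∫φ*·V(x)·φ dx = 10.934, so ⟨V⟩ = 10.934 / 1.7000.
⟨V⟩ = 6.4315.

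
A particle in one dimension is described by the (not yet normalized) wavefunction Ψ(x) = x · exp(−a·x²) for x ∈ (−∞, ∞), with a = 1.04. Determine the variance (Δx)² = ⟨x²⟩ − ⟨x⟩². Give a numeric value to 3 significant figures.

0.721

Compute ⟨x⟩ and ⟨x²⟩ separately, then (Δx)² = ⟨x²⟩ − ⟨x⟩².
Expand each integrand as polynomial × e^(−2ax²) and use ∫x^(2j)·e^(−2ax²) dx = (2j−1)!!/(4a)^j · √(π/(2a)), odd powers → 0; here √(π/(2a)) = 1.2290.
Normalization: ∫|Ψ|² dx = 0.29543.
⟨x⟩ = 0.0000 and ⟨x²⟩ = 0.72115.
(Δx)² = 0.72115 − (0.0000)² = 0.72115.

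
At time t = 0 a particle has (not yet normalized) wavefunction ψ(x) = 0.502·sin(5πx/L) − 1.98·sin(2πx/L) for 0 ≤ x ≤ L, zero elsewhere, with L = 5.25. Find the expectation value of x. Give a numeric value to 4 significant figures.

2.671

⟨x⟩ = ∫ x·|ψ|² dx / ∫|ψ|² dx (integrals over the domain).
On 0 ≤ x ≤ L (j ≠ l): ∫sin²(jπx/L) dx = L/2, ∫sin(jπx/L)·sin(lπx/L) dx = 0; diagonal moments ∫x·sin²(jπx/L) dx = L²/4, ∫x²·sin²(jπx/L) dx = L³·(1/6 − 1/(4j²π²)); cross terms ∫x·sin(jπx/L)·sin(lπx/L) dx = 0 for j + l even and −4jlL²/(π²(j² − l²)²) for j + l odd, ∫x²·sin(jπx/L)·sin(lπx/L) dx = (−1)^(j+l)·4jlL³/(π²(j² − l²)²); higher powers the same way via product-to-sum and parts.
State is unnormalized: ∫|ψ|² dx = 10.953, and ∫ψ*·x·ψ dx = 29.254, so ⟨x⟩ = 29.254 / 10.953.
⟨x⟩ = 2.6710.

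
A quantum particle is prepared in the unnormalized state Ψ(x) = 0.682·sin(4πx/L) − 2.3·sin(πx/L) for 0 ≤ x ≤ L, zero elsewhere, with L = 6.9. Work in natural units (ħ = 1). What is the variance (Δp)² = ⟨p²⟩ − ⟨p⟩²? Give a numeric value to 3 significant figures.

Compute ⟨p⟩ and ⟨p²⟩ separately; (Δp)² = ⟨p²⟩ − ⟨p⟩².
d²/dx² sin(jπx/L) = −(jπ/L)²·sin(jπx/L); on 0 ≤ x ≤ L, ∫sin²(jπx/L) dx = L/2 and ∫sin(jπx/L)·sin(lπx/L) dx = 0 for j ≠ l, so only diagonal terms survive in ∫|Ψ|² and ∫Ψ·Ψ″; ∫Ψ·Ψ′ dx = [Ψ²/2] between the walls = 0.
Normalization: ∫|Ψ|² dx = 19.855.
⟨p⟩ = 0.0000 and ⟨p²⟩ = 0.45861.
(Δp)² = 0.45861 − (0.0000)² = 0.45861.

0.459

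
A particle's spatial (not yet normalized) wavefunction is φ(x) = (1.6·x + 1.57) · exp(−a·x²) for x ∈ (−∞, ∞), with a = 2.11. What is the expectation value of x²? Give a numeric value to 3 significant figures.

⟨x²⟩ = ∫ x²·|φ|² dx / ∫|φ|² dx (integrals over the domain).
Expand each integrand as polynomial × e^(−2ax²) and use ∫x^(2j)·e^(−2ax²) dx = (2j−1)!!/(4a)^j · √(π/(2a)), odd powers → 0; here √(π/(2a)) = 0.86282.
State is unnormalized: ∫|φ|² dx = 2.3885, and ∫φ*·x²·φ dx = 0.34501, so ⟨x²⟩ = 0.34501 / 2.3885.
⟨x²⟩ = 0.14445.

0.144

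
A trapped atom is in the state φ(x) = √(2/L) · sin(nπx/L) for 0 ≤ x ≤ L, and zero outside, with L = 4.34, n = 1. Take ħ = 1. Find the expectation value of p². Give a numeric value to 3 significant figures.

0.524

p² φ = −ħ² d²φ/dx²; ⟨p²⟩ = −ħ² ∫ φ*·φ'' dx.
d/dx sin(nπx/L) = (nπ/L)·cos(nπx/L) and d²/dx² sin(nπx/L) = −(nπ/L)²·sin(nπx/L); on 0 ≤ x ≤ L, ∫sin²(nπx/L) dx = L/2 and ∫sin(nπx/L)·cos(nπx/L) dx = 0.
⟨p²⟩ = 0.52399.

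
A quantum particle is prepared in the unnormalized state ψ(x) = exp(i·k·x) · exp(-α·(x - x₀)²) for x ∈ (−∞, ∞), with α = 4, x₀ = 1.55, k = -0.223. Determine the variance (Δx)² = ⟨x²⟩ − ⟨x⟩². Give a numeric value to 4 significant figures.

Compute ⟨x⟩ and ⟨x²⟩ separately, then (Δx)² = ⟨x²⟩ − ⟨x⟩².
Gaussian moments (u = x − x₀): ∫u^(2j)·e^(−2αu²) du = (2j−1)!!/(4α)^j · √(π/(2α)), odd powers integrate to 0; here √(π/(2α)) = 0.62666.
Normalization: ∫|ψ|² dx = 0.62666.
⟨x⟩ = 1.5500 and ⟨x²⟩ = 2.4650.
(Δx)² = 2.4650 − (1.5500)² = 0.062500.

0.06250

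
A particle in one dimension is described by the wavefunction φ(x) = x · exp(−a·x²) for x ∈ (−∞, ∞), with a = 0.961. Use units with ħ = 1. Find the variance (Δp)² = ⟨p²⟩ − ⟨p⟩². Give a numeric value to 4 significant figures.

Compute ⟨p⟩ and ⟨p²⟩ separately; (Δp)² = ⟨p²⟩ − ⟨p⟩².
Expand each integrand as polynomial × e^(−2ax²) and use ∫x^(2j)·e^(−2ax²) dx = (2j−1)!!/(4a)^j · √(π/(2a)), odd powers → 0; here √(π/(2a)) = 1.2785. Differentiate with the product rule, d/dx e^(−ax²) = −2ax·e^(−ax²).
Normalization: ∫|φ|² dx = 0.33259.
⟨p⟩ = 0.0000 and ⟨p²⟩ = 2.8830.
(Δp)² = 2.8830 − (0.0000)² = 2.8830.

2.883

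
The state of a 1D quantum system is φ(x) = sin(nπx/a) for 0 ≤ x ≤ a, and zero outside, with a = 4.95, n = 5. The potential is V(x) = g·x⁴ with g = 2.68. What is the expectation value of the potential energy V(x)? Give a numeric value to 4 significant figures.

⟨V⟩ = ∫ V(x)·|φ|² dx / ∫|φ|² dx.
With sin²θ = (1 − cos2θ)/2 on 0 ≤ x ≤ a: ∫sin²(nπx/a) dx = a/2, ∫x·sin²(nπx/a) dx = a²/4, ∫x²·sin²(nπx/a) dx = a³·(1/6 − 1/(4n²π²)); higher powers xᵏ the same way, integrating xᵏ·cos(2nπx/a) by parts.
State is unnormalized: ∫|φ|² dx = 2.4750, and ∫φ*·V(x)·φ dx = 780.41, so ⟨V⟩ = 780.41 / 2.4750.
⟨V⟩ = 315.32.

315.3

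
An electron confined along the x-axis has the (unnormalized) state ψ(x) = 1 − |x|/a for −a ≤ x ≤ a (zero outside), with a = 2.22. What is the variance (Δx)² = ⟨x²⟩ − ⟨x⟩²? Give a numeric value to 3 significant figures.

Compute ⟨x⟩ and ⟨x²⟩ separately, then (Δx)² = ⟨x²⟩ − ⟨x⟩².
ψ is even, so ∫ over [−a, a] = 2∫₀ᵃ with ψ = 1 − x/a there: ∫₀ᵃ (1 − x/a)² dx = a/3, ∫₀ᵃ x²(1 − x/a)² dx = a³/30, ∫₀ᵃ x⁴(1 − x/a)² dx = a⁵/105.
Normalization: ∫|ψ|² dx = 1.4800.
⟨x⟩ = 0.0000 and ⟨x²⟩ = 0.49284.
(Δx)² = 0.49284 − (0.0000)² = 0.49284.

0.493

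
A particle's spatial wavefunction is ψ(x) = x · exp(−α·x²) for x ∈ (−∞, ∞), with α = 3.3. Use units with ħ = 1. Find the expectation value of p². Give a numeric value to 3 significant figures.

9.90

p² ψ = −ħ² d²ψ/dx²; ⟨p²⟩ = −ħ² ∫ ψ*·ψ'' dx / ∫|ψ|² dx.
Expand each integrand as polynomial × e^(−2αx²) and use ∫x^(2j)·e^(−2αx²) dx = (2j−1)!!/(4α)^j · √(π/(2α)), odd powers → 0; here √(π/(2α)) = 0.68993. Differentiate with the product rule, d/dx e^(−αx²) = −2αx·e^(−αx²).
State is unnormalized: ∫|ψ|² dx = 0.052267, and ∫ψ*·(−ħ² ψ'') dx = 0.51745, so ⟨p²⟩ = 0.51745 / 0.052267.
⟨p²⟩ = 9.9000.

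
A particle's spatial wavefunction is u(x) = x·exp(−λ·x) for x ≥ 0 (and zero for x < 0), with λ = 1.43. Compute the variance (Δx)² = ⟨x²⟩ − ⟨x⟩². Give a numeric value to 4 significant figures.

Compute ⟨x⟩ and ⟨x²⟩ separately, then (Δx)² = ⟨x²⟩ − ⟨x⟩².
Every integrand reduces to terms xʲ·e^(−2λx) on [0, ∞); use ∫₀^∞ xʲ·e^(−2λx) dx = j!/(2λ)^(j+1).
Normalization: ∫|u|² dx = 0.085493.
⟨x⟩ = 1.0490 and ⟨x²⟩ = 1.4671.
(Δx)² = 1.4671 − (1.0490)² = 0.36677.

0.3668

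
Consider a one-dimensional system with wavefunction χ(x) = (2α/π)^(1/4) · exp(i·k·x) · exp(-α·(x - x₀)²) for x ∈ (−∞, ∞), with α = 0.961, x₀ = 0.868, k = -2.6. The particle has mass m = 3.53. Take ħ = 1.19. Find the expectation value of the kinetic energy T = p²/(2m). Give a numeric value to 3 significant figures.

1.55

T = −(ħ²/2m) d²/dx², so ⟨T⟩ = −(ħ²/2m) ∫ χ*·χ'' dx; with m = 3.53.
Gaussian moments (u = x − x₀): ∫u^(2j)·e^(−2αu²) du = (2j−1)!!/(4α)^j · √(π/(2α)), odd powers integrate to 0; here √(π/(2α)) = 1.2785. Derivatives: χ′ = (ik − 2αu)·χ, χ″ = ((ik − 2αu)² − 2α)·χ; the odd-in-u pieces drop out.
⟨T⟩ = 1.5487.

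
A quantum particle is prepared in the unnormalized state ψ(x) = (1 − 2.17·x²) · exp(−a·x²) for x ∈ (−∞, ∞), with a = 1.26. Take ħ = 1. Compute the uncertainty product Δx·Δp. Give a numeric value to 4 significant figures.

1.399

Δx = √(⟨x²⟩−⟨x⟩²), Δp = √(⟨p²⟩−⟨p⟩²).
Expand each integrand as polynomial × e^(−2ax²) and use ∫x^(2j)·e^(−2ax²) dx = (2j−1)!!/(4a)^j · √(π/(2a)), odd powers → 0; here √(π/(2a)) = 1.1165. Differentiate with the product rule, d/dx e^(−ax²) = −2ax·e^(−ax²).
Normalization: ∫|ψ|² dx = 0.77602.
⟨x⟩ = 0.0000, ⟨x²⟩ = 0.34181 ⇒ Δx = 0.58465.
⟨p⟩ = 0.0000, ⟨p²⟩ = 5.7265 ⇒ Δp = 2.3930.
Δx·Δp = 1.3991.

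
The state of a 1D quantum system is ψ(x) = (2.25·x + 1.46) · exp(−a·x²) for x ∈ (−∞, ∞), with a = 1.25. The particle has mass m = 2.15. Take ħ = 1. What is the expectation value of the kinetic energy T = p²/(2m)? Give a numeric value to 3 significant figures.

0.478

T = −(ħ²/2m) d²/dx², so ⟨T⟩ = −(ħ²/2m) ∫ ψ*·ψ'' dx / ∫|ψ|² dx; with m = 2.15.
Expand each integrand as polynomial × e^(−2ax²) and use ∫x^(2j)·e^(−2ax²) dx = (2j−1)!!/(4a)^j · √(π/(2a)), odd powers → 0; here √(π/(2a)) = 1.1210. Differentiate with the product rule, d/dx e^(−ax²) = −2ax·e^(−ax²).
State is unnormalized: ∫|ψ|² dx = 3.5245, and ∫ψ*·(−ħ²/2m · ψ'') dx = 1.6845, so ⟨T⟩ = 1.6845 / 3.5245.
⟨T⟩ = 0.47793.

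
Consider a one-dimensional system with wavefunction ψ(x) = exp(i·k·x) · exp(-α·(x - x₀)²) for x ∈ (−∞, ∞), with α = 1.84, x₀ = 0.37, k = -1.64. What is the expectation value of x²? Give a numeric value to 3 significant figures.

⟨x²⟩ = ∫ x²·|ψ|² dx / ∫|ψ|² dx (integrals over the domain).
Gaussian moments (u = x − x₀): ∫u^(2j)·e^(−2αu²) du = (2j−1)!!/(4α)^j · √(π/(2α)), odd powers integrate to 0; here √(π/(2α)) = 0.92396.
State is unnormalized: ∫|ψ|² dx = 0.92396, and ∫ψ*·x²·ψ dx = 0.25203, so ⟨x²⟩ = 0.25203 / 0.92396.
⟨x²⟩ = 0.27277.

0.273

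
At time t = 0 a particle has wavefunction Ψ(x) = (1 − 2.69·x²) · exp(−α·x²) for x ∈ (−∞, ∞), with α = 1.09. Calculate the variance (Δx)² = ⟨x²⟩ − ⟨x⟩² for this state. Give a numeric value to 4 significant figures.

Compute ⟨x⟩ and ⟨x²⟩ separately, then (Δx)² = ⟨x²⟩ − ⟨x⟩².
Expand each integrand as polynomial × e^(−2αx²) and use ∫x^(2j)·e^(−2αx²) dx = (2j−1)!!/(4α)^j · √(π/(2α)), odd powers → 0; here √(π/(2α)) = 1.2005.
Normalization: ∫|Ψ|² dx = 1.0900.
⟨x⟩ = 0.0000 and ⟨x²⟩ = 0.75979.
(Δx)² = 0.75979 − (0.0000)² = 0.75979.

0.7598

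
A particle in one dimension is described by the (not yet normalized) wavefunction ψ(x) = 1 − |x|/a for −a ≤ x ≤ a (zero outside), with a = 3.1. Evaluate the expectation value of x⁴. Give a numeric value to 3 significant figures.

⟨x⁴⟩ = ∫ x⁴·|ψ|² dx / ∫|ψ|² dx (integrals over the domain).
ψ is even, so ∫ over [−a, a] = 2∫₀ᵃ with ψ = 1 − x/a there: ∫₀ᵃ (1 − x/a)² dx = a/3, ∫₀ᵃ x²(1 − x/a)² dx = a³/30, ∫₀ᵃ x⁴(1 − x/a)² dx = a⁵/105.
State is unnormalized: ∫|ψ|² dx = 2.0667, and ∫ψ*·x⁴·ψ dx = 5.4532, so ⟨x⁴⟩ = 5.4532 / 2.0667.
⟨x⁴⟩ = 2.6386.

2.64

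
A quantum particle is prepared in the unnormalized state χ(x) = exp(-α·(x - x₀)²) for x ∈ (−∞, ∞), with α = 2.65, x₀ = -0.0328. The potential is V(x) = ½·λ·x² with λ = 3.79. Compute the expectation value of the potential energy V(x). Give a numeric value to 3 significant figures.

⟨V⟩ = ∫ V(x)·|χ|² dx / ∫|χ|² dx.
Gaussian moments (u = x − x₀): ∫u^(2j)·e^(−2αu²) du = (2j−1)!!/(4α)^j · √(π/(2α)), odd powers integrate to 0; here √(π/(2α)) = 0.76990.
State is unnormalized: ∫|χ|² dx = 0.76990, and ∫χ*·V(x)·χ dx = 0.13921, so ⟨V⟩ = 0.13921 / 0.76990.
⟨V⟩ = 0.18081.

0.181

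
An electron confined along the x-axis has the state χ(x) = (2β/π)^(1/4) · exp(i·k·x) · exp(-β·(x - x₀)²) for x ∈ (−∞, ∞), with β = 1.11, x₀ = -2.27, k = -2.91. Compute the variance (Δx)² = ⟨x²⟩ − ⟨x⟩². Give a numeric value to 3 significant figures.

0.225

Compute ⟨x⟩ and ⟨x²⟩ separately, then (Δx)² = ⟨x²⟩ − ⟨x⟩².
Gaussian moments (u = x − x₀): ∫u^(2j)·e^(−2βu²) du = (2j−1)!!/(4β)^j · √(π/(2β)), odd powers integrate to 0; here √(π/(2β)) = 1.1896.
⟨x⟩ = -2.2700 and ⟨x²⟩ = 5.3781.
(Δx)² = 5.3781 − (-2.2700)² = 0.22523.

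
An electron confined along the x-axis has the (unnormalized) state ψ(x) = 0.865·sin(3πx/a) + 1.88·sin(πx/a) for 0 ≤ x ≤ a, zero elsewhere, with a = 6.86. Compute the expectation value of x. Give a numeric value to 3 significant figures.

⟨x⟩ = ∫ x·|ψ|² dx / ∫|ψ|² dx (integrals over the domain).
On 0 ≤ x ≤ a (j ≠ l): ∫sin²(jπx/a) dx = a/2, ∫sin(jπx/a)·sin(lπx/a) dx = 0; diagonal moments ∫x·sin²(jπx/a) dx = a²/4, ∫x²·sin²(jπx/a) dx = a³·(1/6 − 1/(4j²π²)); cross terms ∫x·sin(jπx/a)·sin(lπx/a) dx = 0 for j + l even and −4jla²/(π²(j² − l²)²) for j + l odd, ∫x²·sin(jπx/a)·sin(lπx/a) dx = (−1)^(j+l)·4jla³/(π²(j² − l²)²); higher powers the same way via product-to-sum and parts.
State is unnormalized: ∫|ψ|² dx = 14.689, and ∫ψ*·x·ψ dx = 50.385, so ⟨x⟩ = 50.385 / 14.689.
⟨x⟩ = 3.4300.

3.43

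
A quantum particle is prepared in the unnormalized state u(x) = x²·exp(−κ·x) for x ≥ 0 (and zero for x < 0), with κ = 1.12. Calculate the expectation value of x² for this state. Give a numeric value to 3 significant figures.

⟨x²⟩ = ∫ x²·|u|² dx / ∫|u|² dx (integrals over the domain).
Every integrand reduces to terms xʲ·e^(−2κx) on [0, ∞); use ∫₀^∞ xʲ·e^(−2κx) dx = j!/(2κ)^(j+1).
State is unnormalized: ∫|u|² dx = 0.42557, and ∫u*·x²·u dx = 2.5445, so ⟨x²⟩ = 2.5445 / 0.42557.
⟨x²⟩ = 5.9790.

5.98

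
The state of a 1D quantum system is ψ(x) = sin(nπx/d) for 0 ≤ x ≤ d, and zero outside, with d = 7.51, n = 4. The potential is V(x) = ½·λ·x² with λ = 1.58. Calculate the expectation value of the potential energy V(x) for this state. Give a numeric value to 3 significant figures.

14.7

⟨V⟩ = ∫ V(x)·|ψ|² dx / ∫|ψ|² dx.
With sin²θ = (1 − cos2θ)/2 on 0 ≤ x ≤ d: ∫sin²(nπx/d) dx = d/2, ∫x·sin²(nπx/d) dx = d²/4, ∫x²·sin²(nπx/d) dx = d³·(1/6 − 1/(4n²π²)); higher powers xᵏ the same way, integrating xᵏ·cos(2nπx/d) by parts.
State is unnormalized: ∫|ψ|² dx = 3.7550, and ∫ψ*·V(x)·ψ dx = 55.240, so ⟨V⟩ = 55.240 / 3.7550.
⟨V⟩ = 14.711.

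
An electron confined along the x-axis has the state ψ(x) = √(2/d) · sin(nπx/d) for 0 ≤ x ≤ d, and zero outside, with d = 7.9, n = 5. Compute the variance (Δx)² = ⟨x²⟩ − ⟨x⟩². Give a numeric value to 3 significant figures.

Compute ⟨x⟩ and ⟨x²⟩ separately, then (Δx)² = ⟨x²⟩ − ⟨x⟩².
With sin²θ = (1 − cos2θ)/2 on 0 ≤ x ≤ d: ∫sin²(nπx/d) dx = d/2, ∫x·sin²(nπx/d) dx = d²/4, ∫x²·sin²(nπx/d) dx = d³·(1/6 − 1/(4n²π²)); higher powers xᵏ the same way, integrating xᵏ·cos(2nπx/d) by parts.
⟨x⟩ = 3.9500 and ⟨x²⟩ = 20.677.
(Δx)² = 20.677 − (3.9500)² = 5.0744.

5.07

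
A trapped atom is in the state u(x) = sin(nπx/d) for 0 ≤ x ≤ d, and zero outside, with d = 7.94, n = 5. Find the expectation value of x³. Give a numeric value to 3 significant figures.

⟨x³⟩ = ∫ x³·|u|² dx / ∫|u|² dx (integrals over the domain).
With sin²θ = (1 − cos2θ)/2 on 0 ≤ x ≤ d: ∫sin²(nπx/d) dx = d/2, ∫x·sin²(nπx/d) dx = d²/4, ∫x²·sin²(nπx/d) dx = d³·(1/6 − 1/(4n²π²)); higher powers xᵏ the same way, integrating xᵏ·cos(2nπx/d) by parts.
State is unnormalized: ∫|u|² dx = 3.9700, and ∫u*·x³·u dx = 490.77, so ⟨x³⟩ = 490.77 / 3.9700.
⟨x³⟩ = 123.62.

124.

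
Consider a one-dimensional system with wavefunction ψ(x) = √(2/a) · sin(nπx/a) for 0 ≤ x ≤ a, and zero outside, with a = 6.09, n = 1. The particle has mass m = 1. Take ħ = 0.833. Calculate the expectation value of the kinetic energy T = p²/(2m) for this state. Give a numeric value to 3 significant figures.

T = −(ħ²/2m) d²/dx², so ⟨T⟩ = −(ħ²/2m) ∫ ψ*·ψ'' dx; with m = 1.
d/dx sin(nπx/a) = (nπ/a)·cos(nπx/a) and d²/dx² sin(nπx/a) = −(nπ/a)²·sin(nπx/a); on 0 ≤ x ≤ a, ∫sin²(nπx/a) dx = a/2 and ∫sin(nπx/a)·cos(nπx/a) dx = 0.
⟨T⟩ = 0.092326.

0.0923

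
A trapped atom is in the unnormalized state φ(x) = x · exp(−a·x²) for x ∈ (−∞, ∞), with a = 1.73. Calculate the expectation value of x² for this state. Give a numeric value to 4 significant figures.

⟨x²⟩ = ∫ x²·|φ|² dx / ∫|φ|² dx (integrals over the domain).
Expand each integrand as polynomial × e^(−2ax²) and use ∫x^(2j)·e^(−2ax²) dx = (2j−1)!!/(4a)^j · √(π/(2a)), odd powers → 0; here √(π/(2a)) = 0.95288.
State is unnormalized: ∫|φ|² dx = 0.13770, and ∫φ*·x²·φ dx = 0.059696, so ⟨x²⟩ = 0.059696 / 0.13770.
⟨x²⟩ = 0.43353.

0.4335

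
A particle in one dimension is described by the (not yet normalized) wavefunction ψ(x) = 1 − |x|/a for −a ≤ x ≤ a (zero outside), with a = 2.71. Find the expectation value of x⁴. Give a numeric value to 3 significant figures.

⟨x⁴⟩ = ∫ x⁴·|ψ|² dx / ∫|ψ|² dx (integrals over the domain).
ψ is even, so ∫ over [−a, a] = 2∫₀ᵃ with ψ = 1 − x/a there: ∫₀ᵃ (1 − x/a)² dx = a/3, ∫₀ᵃ x²(1 − x/a)² dx = a³/30, ∫₀ᵃ x⁴(1 − x/a)² dx = a⁵/105.
State is unnormalized: ∫|ψ|² dx = 1.8067, and ∫ψ*·x⁴·ψ dx = 2.7841, so ⟨x⁴⟩ = 2.7841 / 1.8067.
⟨x⁴⟩ = 1.5410.

1.54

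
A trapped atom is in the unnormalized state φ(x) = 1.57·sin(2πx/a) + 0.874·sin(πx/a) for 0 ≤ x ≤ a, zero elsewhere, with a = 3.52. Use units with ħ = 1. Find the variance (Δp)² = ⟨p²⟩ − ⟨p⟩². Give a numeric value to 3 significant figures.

Compute ⟨p⟩ and ⟨p²⟩ separately; (Δp)² = ⟨p²⟩ − ⟨p⟩².
d²/dx² sin(jπx/a) = −(jπ/a)²·sin(jπx/a); on 0 ≤ x ≤ a, ∫sin²(jπx/a) dx = a/2 and ∫sin(jπx/a)·sin(lπx/a) dx = 0 for j ≠ l, so only diagonal terms survive in ∫|φ|² and ∫φ·φ″; ∫φ·φ′ dx = [φ²/2] between the walls = 0.
Normalization: ∫|φ|² dx = 5.6826.
⟨p⟩ = 0.0000 and ⟨p²⟩ = 2.6209.
(Δp)² = 2.6209 − (0.0000)² = 2.6209.

2.62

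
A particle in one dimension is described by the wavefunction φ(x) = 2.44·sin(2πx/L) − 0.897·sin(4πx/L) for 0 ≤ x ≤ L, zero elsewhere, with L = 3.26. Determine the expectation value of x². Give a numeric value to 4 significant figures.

3.110

⟨x²⟩ = ∫ x²·|φ|² dx / ∫|φ|² dx (integrals over the domain).
On 0 ≤ x ≤ L (j ≠ l): ∫sin²(jπx/L) dx = L/2, ∫sin(jπx/L)·sin(lπx/L) dx = 0; diagonal moments ∫x·sin²(jπx/L) dx = L²/4, ∫x²·sin²(jπx/L) dx = L³·(1/6 − 1/(4j²π²)); cross terms ∫x·sin(jπx/L)·sin(lπx/L) dx = 0 for j + l even and −4jlL²/(π²(j² − l²)²) for j + l odd, ∫x²·sin(jπx/L)·sin(lπx/L) dx = (−1)^(j+l)·4jlL³/(π²(j² − l²)²); higher powers the same way via product-to-sum and parts.
State is unnormalized: ∫|φ|² dx = 11.016, and ∫φ*·x²·φ dx = 34.259, so ⟨x²⟩ = 34.259 / 11.016.
⟨x²⟩ = 3.1100.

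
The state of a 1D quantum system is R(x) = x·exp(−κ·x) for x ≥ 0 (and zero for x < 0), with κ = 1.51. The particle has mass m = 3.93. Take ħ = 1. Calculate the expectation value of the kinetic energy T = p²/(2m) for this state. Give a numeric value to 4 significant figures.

0.2901

T = −(ħ²/2m) d²/dx², so ⟨T⟩ = −(ħ²/2m) ∫ R*·R'' dx / ∫|R|² dx; with m = 3.93.
Differentiate x·exp(−κ·x) with the product rule; every integrand then reduces to terms xʲ·e^(−2κx) on [0, ∞), with ∫₀^∞ xʲ·e^(−2κx) dx = j!/(2κ)^(j+1).
State is unnormalized: ∫|R|² dx = 0.072612, and ∫R*·(−ħ²/2m · R'') dx = 0.021064, so ⟨T⟩ = 0.021064 / 0.072612.
⟨T⟩ = 0.29009.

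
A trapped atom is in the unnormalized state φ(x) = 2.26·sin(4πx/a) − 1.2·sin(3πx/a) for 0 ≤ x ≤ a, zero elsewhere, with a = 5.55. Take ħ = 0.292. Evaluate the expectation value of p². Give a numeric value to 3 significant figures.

0.395

p² φ = −ħ² d²φ/dx²; ⟨p²⟩ = −ħ² ∫ φ*·φ'' dx / ∫|φ|² dx.
d²/dx² sin(jπx/a) = −(jπ/a)²·sin(jπx/a); on 0 ≤ x ≤ a, ∫sin²(jπx/a) dx = a/2 and ∫sin(jπx/a)·sin(lπx/a) dx = 0 for j ≠ l, so only diagonal terms survive in ∫|φ|² and ∫φ·φ″; ∫φ·φ′ dx = [φ²/2] between the walls = 0.
State is unnormalized: ∫|φ|² dx = 18.170, and ∫φ*·(−ħ² φ'') dx = 7.1781, so ⟨p²⟩ = 7.1781 / 18.170.
⟨p²⟩ = 0.39506.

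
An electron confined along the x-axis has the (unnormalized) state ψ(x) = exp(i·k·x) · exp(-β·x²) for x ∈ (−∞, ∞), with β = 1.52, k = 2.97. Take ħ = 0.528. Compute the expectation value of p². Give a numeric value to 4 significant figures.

2.883

p² ψ = −ħ² d²ψ/dx²; ⟨p²⟩ = −ħ² ∫ ψ*·ψ'' dx / ∫|ψ|² dx.
Gaussian moments: ∫x^(2j)·e^(−2βx²) dx = (2j−1)!!/(4β)^j · √(π/(2β)), odd powers integrate to 0; here √(π/(2β)) = 1.0166. Derivatives: ψ′ = (ik − 2βx)·ψ, ψ″ = ((ik − 2βx)² − 2β)·ψ; the odd-in-x pieces drop out.
State is unnormalized: ∫|ψ|² dx = 1.0166, and ∫ψ*·(−ħ² ψ'') dx = 2.9307, so ⟨p²⟩ = 2.9307 / 1.0166.
⟨p²⟩ = 2.8829.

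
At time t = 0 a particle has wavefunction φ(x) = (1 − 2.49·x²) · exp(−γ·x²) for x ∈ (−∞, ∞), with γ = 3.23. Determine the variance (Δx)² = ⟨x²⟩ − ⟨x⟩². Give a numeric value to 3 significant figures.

Compute ⟨x⟩ and ⟨x²⟩ separately, then (Δx)² = ⟨x²⟩ − ⟨x⟩².
Expand each integrand as polynomial × e^(−2γx²) and use ∫x^(2j)·e^(−2γx²) dx = (2j−1)!!/(4γ)^j · √(π/(2γ)), odd powers → 0; here √(π/(2γ)) = 0.69736.
Normalization: ∫|φ|² dx = 0.50627.
⟨x⟩ = 0.0000 and ⟨x²⟩ = 0.042730.
(Δx)² = 0.042730 − (0.0000)² = 0.042730.

0.0427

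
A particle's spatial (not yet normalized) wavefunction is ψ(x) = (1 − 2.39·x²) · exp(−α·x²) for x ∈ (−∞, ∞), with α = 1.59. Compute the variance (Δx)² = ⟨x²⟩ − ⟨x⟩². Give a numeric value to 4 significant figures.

0.2020

Compute ⟨x⟩ and ⟨x²⟩ separately, then (Δx)² = ⟨x²⟩ − ⟨x⟩².
Expand each integrand as polynomial × e^(−2αx²) and use ∫x^(2j)·e^(−2αx²) dx = (2j−1)!!/(4α)^j · √(π/(2α)), odd powers → 0; here √(π/(2α)) = 0.99394.
Normalization: ∫|ψ|² dx = 0.66800.
⟨x⟩ = 0.0000 and ⟨x²⟩ = 0.20202.
(Δx)² = 0.20202 − (0.0000)² = 0.20202.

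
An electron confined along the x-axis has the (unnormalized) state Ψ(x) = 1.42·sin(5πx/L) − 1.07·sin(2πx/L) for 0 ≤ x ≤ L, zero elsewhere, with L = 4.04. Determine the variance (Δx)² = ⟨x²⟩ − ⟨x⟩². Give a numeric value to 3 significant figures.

1.26

Compute ⟨x⟩ and ⟨x²⟩ separately, then (Δx)² = ⟨x²⟩ − ⟨x⟩².
On 0 ≤ x ≤ L (j ≠ l): ∫sin²(jπx/L) dx = L/2, ∫sin(jπx/L)·sin(lπx/L) dx = 0; diagonal moments ∫x·sin²(jπx/L) dx = L²/4, ∫x²·sin²(jπx/L) dx = L³·(1/6 − 1/(4j²π²)); cross terms ∫x·sin(jπx/L)·sin(lπx/L) dx = 0 for j + l even and −4jlL²/(π²(j² − l²)²) for j + l odd, ∫x²·sin(jπx/L)·sin(lπx/L) dx = (−1)^(j+l)·4jlL³/(π²(j² − l²)²); higher powers the same way via product-to-sum and parts.
Normalization: ∫|Ψ|² dx = 6.3858.
⟨x⟩ = 2.0914 and ⟨x²⟩ = 5.6329.
(Δx)² = 5.6329 − (2.0914)² = 1.2591.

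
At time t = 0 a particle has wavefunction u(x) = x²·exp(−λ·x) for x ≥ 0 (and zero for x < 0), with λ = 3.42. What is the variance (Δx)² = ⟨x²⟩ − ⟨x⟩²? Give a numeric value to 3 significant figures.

Compute ⟨x⟩ and ⟨x²⟩ separately, then (Δx)² = ⟨x²⟩ − ⟨x⟩².
Every integrand reduces to terms xʲ·e^(−2λx) on [0, ∞); use ∫₀^∞ xʲ·e^(−2λx) dx = j!/(2λ)^(j+1).
Normalization: ∫|u|² dx = 0.0016030.
⟨x⟩ = 0.73099 and ⟨x²⟩ = 0.64122.
(Δx)² = 0.64122 − (0.73099)² = 0.10687.

0.107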